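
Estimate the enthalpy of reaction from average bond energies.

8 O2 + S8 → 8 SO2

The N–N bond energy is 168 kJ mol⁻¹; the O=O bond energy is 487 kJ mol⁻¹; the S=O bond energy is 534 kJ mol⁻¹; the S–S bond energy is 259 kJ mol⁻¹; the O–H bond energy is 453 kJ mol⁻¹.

ΔH ≈ −2576 kJ

Bonds broken (reactants):
  O=O: 8 × 487 = 3896
  S–S: 8 × 259 = 2072
  Σ(broken) = 5968 kJ
Bonds formed (products):
  S=O: 16 × 534 = 8544
  Σ(formed) = 8544 kJ
ΔH = Σ(broken) − Σ(formed) = 5968 − 8544 = −2576 kJ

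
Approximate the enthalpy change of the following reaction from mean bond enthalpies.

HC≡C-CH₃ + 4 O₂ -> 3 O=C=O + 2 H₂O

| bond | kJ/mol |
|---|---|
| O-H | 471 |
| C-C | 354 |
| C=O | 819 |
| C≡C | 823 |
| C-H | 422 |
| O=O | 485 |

Bonds broken (reactants):
  C≡C: 1 × 823 = 823
  C-C: 1 × 354 = 354
  C-H: 4 × 422 = 1688
  O=O: 4 × 485 = 1940
  Σ(broken) = 4805 kJ
Bonds formed (products):
  C=O: 6 × 819 = 4914
  O-H: 4 × 471 = 1884
  Σ(formed) = 6798 kJ
ΔH = Σ(broken) − Σ(formed) = 4805 − 6798 = −1993 kJ

ΔH ≈ −1993 kJ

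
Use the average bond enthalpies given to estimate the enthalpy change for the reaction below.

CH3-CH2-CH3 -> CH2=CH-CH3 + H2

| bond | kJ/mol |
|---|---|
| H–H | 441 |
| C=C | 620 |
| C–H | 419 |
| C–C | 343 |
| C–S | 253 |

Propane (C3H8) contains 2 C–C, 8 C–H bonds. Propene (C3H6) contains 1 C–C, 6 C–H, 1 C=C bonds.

ΔH ≈ +120 kJ

Bonds broken (reactants):
  C–C: 2 × 343 = 686
  C–H: 8 × 419 = 3352
  Σ(broken) = 4038 kJ
Bonds formed (products):
  C–C: 1 × 343 = 343
  C–H: 6 × 419 = 2514
  C=C: 1 × 620 = 620
  H–H: 1 × 441 = 441
  Σ(formed) = 3918 kJ
ΔH = Σ(broken) − Σ(formed) = 4038 − 3918 = +120 kJ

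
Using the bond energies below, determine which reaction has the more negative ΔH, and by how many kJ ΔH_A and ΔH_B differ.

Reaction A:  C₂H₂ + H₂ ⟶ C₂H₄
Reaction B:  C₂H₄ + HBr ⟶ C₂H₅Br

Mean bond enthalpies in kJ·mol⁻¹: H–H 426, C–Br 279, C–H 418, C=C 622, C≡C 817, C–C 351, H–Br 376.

Reaction A, by 165 kJ

Reaction A:
  Bonds broken (reactants):
    C≡C: 1 × 817 = 817
    C–H: 2 × 418 = 836
    H–H: 1 × 426 = 426
    Σ(broken) = 2079 kJ
  Bonds formed (products):
    C–H: 4 × 418 = 1672
    C=C: 1 × 622 = 622
    Σ(formed) = 2294 kJ
  ΔH_A = 2079 − 2294 = −215 kJ
Reaction B:
  Bonds broken (reactants):
    C–H: 4 × 418 = 1672
    C=C: 1 × 622 = 622
    H–Br: 1 × 376 = 376
    Σ(broken) = 2670 kJ
  Bonds formed (products):
    C–Br: 1 × 279 = 279
    C–C: 1 × 351 = 351
    C–H: 5 × 418 = 2090
    Σ(formed) = 2720 kJ
  ΔH_B = 2670 − 2720 = −50 kJ
ΔH_A − ΔH_B = −165 kJ, so reaction A has the more negative ΔH; |ΔH_A − ΔH_B| = 165 kJ.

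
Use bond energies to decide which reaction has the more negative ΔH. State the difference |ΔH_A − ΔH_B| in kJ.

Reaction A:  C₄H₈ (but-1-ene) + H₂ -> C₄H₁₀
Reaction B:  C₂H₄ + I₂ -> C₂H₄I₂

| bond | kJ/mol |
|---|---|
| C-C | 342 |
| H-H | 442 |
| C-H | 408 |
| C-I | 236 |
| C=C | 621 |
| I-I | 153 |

Reaction A, by 55 kJ

Reaction A:
  Bonds broken (reactants):
    C-C: 2 × 342 = 684
    C-H: 8 × 408 = 3264
    C=C: 1 × 621 = 621
    H-H: 1 × 442 = 442
    Σ(broken) = 5011 kJ
  Bonds formed (products):
    C-C: 3 × 342 = 1026
    C-H: 10 × 408 = 4080
    Σ(formed) = 5106 kJ
  ΔH_A = 5011 − 5106 = −95 kJ
Reaction B:
  Bonds broken (reactants):
    C-H: 4 × 408 = 1632
    C=C: 1 × 621 = 621
    I-I: 1 × 153 = 153
    Σ(broken) = 2406 kJ
  Bonds formed (products):
    C-C: 1 × 342 = 342
    C-H: 4 × 408 = 1632
    C-I: 2 × 236 = 472
    Σ(formed) = 2446 kJ
  ΔH_B = 2406 − 2446 = −40 kJ
ΔH_A − ΔH_B = −55 kJ, so reaction A has the more negative ΔH; |ΔH_A − ΔH_B| = 55 kJ.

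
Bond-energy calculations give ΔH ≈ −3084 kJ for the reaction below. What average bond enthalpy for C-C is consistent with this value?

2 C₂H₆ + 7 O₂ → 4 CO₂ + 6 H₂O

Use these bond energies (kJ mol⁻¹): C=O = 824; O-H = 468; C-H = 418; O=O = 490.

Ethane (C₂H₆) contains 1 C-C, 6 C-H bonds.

Let D be the C-C bond energy.
Σ(broken) = 2×D + 12×418 + 7×490 = 8446 + 2D
Σ(formed) = 8×824 + 12×468 = 12208
ΔH = Σ(broken) − Σ(formed) = (8446 + 2D) − (12208) = −3762 + 2D
Setting this equal to −3084 kJ gives 2D = 678, so D = 339 kJ/mol.

D(C-C) ≈ 339 kJ/mol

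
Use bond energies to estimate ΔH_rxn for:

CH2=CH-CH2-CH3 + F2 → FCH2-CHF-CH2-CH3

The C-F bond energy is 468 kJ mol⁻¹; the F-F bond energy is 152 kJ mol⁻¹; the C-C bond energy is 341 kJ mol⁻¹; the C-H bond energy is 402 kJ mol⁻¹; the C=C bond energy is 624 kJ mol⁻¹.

Bonds broken (reactants):
  C-C: 2 × 341 = 682
  C-H: 8 × 402 = 3216
  C=C: 1 × 624 = 624
  F-F: 1 × 152 = 152
  Σ(broken) = 4674 kJ
Bonds formed (products):
  C-C: 3 × 341 = 1023
  C-F: 2 × 468 = 936
  C-H: 8 × 402 = 3216
  Σ(formed) = 5175 kJ
ΔH = Σ(broken) − Σ(formed) = 4674 − 5175 = −501 kJ

ΔH ≈ −501 kJ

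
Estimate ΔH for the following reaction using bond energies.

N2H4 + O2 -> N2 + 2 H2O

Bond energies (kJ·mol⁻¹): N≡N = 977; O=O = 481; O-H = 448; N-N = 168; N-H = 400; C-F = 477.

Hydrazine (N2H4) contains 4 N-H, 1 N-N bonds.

Bonds broken (reactants):
  N-H: 4 × 400 = 1600
  N-N: 1 × 168 = 168
  O=O: 1 × 481 = 481
  Σ(broken) = 2249 kJ
Bonds formed (products):
  N≡N: 1 × 977 = 977
  O-H: 4 × 448 = 1792
  Σ(formed) = 2769 kJ
ΔH = Σ(broken) − Σ(formed) = 2249 − 2769 = −520 kJ

ΔH ≈ −520 kJ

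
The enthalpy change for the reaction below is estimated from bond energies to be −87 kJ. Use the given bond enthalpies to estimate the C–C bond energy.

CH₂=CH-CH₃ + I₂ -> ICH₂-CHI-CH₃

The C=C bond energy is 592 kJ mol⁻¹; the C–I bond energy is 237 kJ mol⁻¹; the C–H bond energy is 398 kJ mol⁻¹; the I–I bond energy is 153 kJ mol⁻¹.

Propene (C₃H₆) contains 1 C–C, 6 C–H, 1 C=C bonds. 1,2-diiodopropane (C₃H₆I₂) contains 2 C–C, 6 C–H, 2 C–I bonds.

D(C–C) ≈ 358 kJ/mol

Let D be the C–C bond energy.
Σ(broken) = 1×D + 6×398 + 1×592 + 1×153 = 3133 + D
Σ(formed) = 2×D + 6×398 + 2×237 = 2862 + 2D
ΔH = Σ(broken) − Σ(formed) = (3133 + D) − (2862 + 2D) = +271 − D
Setting this equal to −87 kJ gives D = 358 kJ/mol.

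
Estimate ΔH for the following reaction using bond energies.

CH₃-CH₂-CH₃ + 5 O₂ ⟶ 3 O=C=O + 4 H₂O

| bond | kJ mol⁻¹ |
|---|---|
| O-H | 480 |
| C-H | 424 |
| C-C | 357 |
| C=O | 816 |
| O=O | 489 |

Bonds broken (reactants):
  C-C: 2 × 357 = 714
  C-H: 8 × 424 = 3392
  O=O: 5 × 489 = 2445
  Σ(broken) = 6551 kJ
Bonds formed (products):
  C=O: 6 × 816 = 4896
  O-H: 8 × 480 = 3840
  Σ(formed) = 8736 kJ
ΔH = Σ(broken) − Σ(formed) = 6551 − 8736 = −2185 kJ

ΔH ≈ −2185 kJ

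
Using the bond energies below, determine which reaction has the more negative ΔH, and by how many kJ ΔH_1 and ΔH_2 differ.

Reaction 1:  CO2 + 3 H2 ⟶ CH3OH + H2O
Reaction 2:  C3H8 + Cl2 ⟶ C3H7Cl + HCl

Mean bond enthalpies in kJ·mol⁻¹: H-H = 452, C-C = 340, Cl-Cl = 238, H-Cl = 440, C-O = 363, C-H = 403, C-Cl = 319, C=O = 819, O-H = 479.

Reaction 1:
  Bonds broken (reactants):
    C=O: 2 × 819 = 1638
    H-H: 3 × 452 = 1356
    Σ(broken) = 2994 kJ
  Bonds formed (products):
    C-H: 3 × 403 = 1209
    C-O: 1 × 363 = 363
    O-H: 3 × 479 = 1437
    Σ(formed) = 3009 kJ
  ΔH_1 = 2994 − 3009 = −15 kJ
Reaction 2:
  Bonds broken (reactants):
    C-C: 2 × 340 = 680
    C-H: 8 × 403 = 3224
    Cl-Cl: 1 × 238 = 238
    Σ(broken) = 4142 kJ
  Bonds formed (products):
    C-C: 2 × 340 = 680
    C-Cl: 1 × 319 = 319
    C-H: 7 × 403 = 2821
    H-Cl: 1 × 440 = 440
    Σ(formed) = 4260 kJ
  ΔH_2 = 4142 − 4260 = −118 kJ
ΔH_1 − ΔH_2 = +103 kJ, so reaction 2 has the more negative ΔH; |ΔH_1 − ΔH_2| = 103 kJ.

Reaction 2, by 103 kJ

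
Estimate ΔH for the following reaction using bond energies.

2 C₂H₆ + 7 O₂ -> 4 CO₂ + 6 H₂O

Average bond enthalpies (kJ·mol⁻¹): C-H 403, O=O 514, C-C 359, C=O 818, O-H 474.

Bonds broken (reactants):
  C-C: 2 × 359 = 718
  C-H: 12 × 403 = 4836
  O=O: 7 × 514 = 3598
  Σ(broken) = 9152 kJ
Bonds formed (products):
  C=O: 8 × 818 = 6544
  O-H: 12 × 474 = 5688
  Σ(formed) = 12232 kJ
ΔH = Σ(broken) − Σ(formed) = 9152 − 12232 = −3080 kJ

ΔH ≈ −3080 kJ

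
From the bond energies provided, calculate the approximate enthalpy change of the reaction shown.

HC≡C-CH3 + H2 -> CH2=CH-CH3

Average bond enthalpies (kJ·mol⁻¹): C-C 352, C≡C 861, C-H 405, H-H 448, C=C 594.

Bonds broken (reactants):
  C≡C: 1 × 861 = 861
  C-C: 1 × 352 = 352
  C-H: 4 × 405 = 1620
  H-H: 1 × 448 = 448
  Σ(broken) = 3281 kJ
Bonds formed (products):
  C-C: 1 × 352 = 352
  C-H: 6 × 405 = 2430
  C=C: 1 × 594 = 594
  Σ(formed) = 3376 kJ
ΔH = Σ(broken) − Σ(formed) = 3281 − 3376 = −95 kJ

ΔH ≈ −95 kJ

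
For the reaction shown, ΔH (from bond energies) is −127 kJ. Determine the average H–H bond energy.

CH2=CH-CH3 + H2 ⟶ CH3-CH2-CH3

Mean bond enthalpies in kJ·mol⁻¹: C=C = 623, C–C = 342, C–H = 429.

D(H–H) ≈ 450 kJ/mol

Let D be the H–H bond energy.
Σ(broken) = 1×342 + 6×429 + 1×623 + 1×D = 3539 + D
Σ(formed) = 2×342 + 8×429 = 4116
ΔH = Σ(broken) − Σ(formed) = (3539 + D) − (4116) = −577 + D
Setting this equal to −127 kJ gives D = 450 kJ/mol.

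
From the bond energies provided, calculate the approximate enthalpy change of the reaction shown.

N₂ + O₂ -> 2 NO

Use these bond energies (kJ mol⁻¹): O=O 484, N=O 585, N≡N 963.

ΔH ≈ +277 kJ

Bonds broken (reactants):
  N≡N: 1 × 963 = 963
  O=O: 1 × 484 = 484
  Σ(broken) = 1447 kJ
Bonds formed (products):
  N=O: 2 × 585 = 1170
  Σ(formed) = 1170 kJ
ΔH = Σ(broken) − Σ(formed) = 1447 − 1170 = +277 kJ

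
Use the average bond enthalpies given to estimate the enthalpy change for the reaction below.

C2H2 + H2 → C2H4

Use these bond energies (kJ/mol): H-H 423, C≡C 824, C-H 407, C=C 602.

Bonds broken (reactants):
  C≡C: 1 × 824 = 824
  C-H: 2 × 407 = 814
  H-H: 1 × 423 = 423
  Σ(broken) = 2061 kJ
Bonds formed (products):
  C-H: 4 × 407 = 1628
  C=C: 1 × 602 = 602
  Σ(formed) = 2230 kJ
ΔH = Σ(broken) − Σ(formed) = 2061 − 2230 = −169 kJ

ΔH ≈ −169 kJ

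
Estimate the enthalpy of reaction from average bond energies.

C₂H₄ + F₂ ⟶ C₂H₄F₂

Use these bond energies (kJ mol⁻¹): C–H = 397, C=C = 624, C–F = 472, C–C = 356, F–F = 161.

ΔH ≈ −515 kJ

Bonds broken (reactants):
  C–H: 4 × 397 = 1588
  C=C: 1 × 624 = 624
  F–F: 1 × 161 = 161
  Σ(broken) = 2373 kJ
Bonds formed (products):
  C–C: 1 × 356 = 356
  C–F: 2 × 472 = 944
  C–H: 4 × 397 = 1588
  Σ(formed) = 2888 kJ
ΔH = Σ(broken) − Σ(formed) = 2373 − 2888 = −515 kJ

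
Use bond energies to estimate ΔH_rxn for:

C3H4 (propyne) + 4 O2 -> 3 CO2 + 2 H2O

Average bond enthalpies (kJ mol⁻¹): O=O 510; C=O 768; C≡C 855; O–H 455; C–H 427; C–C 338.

Bonds broken (reactants):
  C≡C: 1 × 855 = 855
  C–C: 1 × 338 = 338
  C–H: 4 × 427 = 1708
  O=O: 4 × 510 = 2040
  Σ(broken) = 4941 kJ
Bonds formed (products):
  C=O: 6 × 768 = 4608
  O–H: 4 × 455 = 1820
  Σ(formed) = 6428 kJ
ΔH = Σ(broken) − Σ(formed) = 4941 − 6428 = −1487 kJ

ΔH ≈ −1487 kJ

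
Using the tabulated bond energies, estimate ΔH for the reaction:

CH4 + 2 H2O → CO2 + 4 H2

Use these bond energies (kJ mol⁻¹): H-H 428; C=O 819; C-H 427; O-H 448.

ΔH ≈ +150 kJ

Bonds broken (reactants):
  C-H: 4 × 427 = 1708
  O-H: 4 × 448 = 1792
  Σ(broken) = 3500 kJ
Bonds formed (products):
  C=O: 2 × 819 = 1638
  H-H: 4 × 428 = 1712
  Σ(formed) = 3350 kJ
ΔH = Σ(broken) − Σ(formed) = 3500 − 3350 = +150 kJ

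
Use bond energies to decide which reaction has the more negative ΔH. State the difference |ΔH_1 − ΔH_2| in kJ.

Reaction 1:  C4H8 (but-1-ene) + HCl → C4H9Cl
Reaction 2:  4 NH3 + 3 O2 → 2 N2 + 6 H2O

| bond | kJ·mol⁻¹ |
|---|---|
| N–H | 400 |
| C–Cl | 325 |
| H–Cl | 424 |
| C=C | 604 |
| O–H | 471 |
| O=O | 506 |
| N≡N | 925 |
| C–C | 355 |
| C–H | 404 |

Reaction 1:
  Bonds broken (reactants):
    C–C: 2 × 355 = 710
    C–H: 8 × 404 = 3232
    C=C: 1 × 604 = 604
    H–Cl: 1 × 424 = 424
    Σ(broken) = 4970 kJ
  Bonds formed (products):
    C–C: 3 × 355 = 1065
    C–Cl: 1 × 325 = 325
    C–H: 9 × 404 = 3636
    Σ(formed) = 5026 kJ
  ΔH_1 = 4970 − 5026 = −56 kJ
Reaction 2:
  Bonds broken (reactants):
    N–H: 12 × 400 = 4800
    O=O: 3 × 506 = 1518
    Σ(broken) = 6318 kJ
  Bonds formed (products):
    N≡N: 2 × 925 = 1850
    O–H: 12 × 471 = 5652
    Σ(formed) = 7502 kJ
  ΔH_2 = 6318 − 7502 = −1184 kJ
ΔH_1 − ΔH_2 = +1128 kJ, so reaction 2 has the more negative ΔH; |ΔH_1 − ΔH_2| = 1128 kJ.

Reaction 2, by 1128 kJ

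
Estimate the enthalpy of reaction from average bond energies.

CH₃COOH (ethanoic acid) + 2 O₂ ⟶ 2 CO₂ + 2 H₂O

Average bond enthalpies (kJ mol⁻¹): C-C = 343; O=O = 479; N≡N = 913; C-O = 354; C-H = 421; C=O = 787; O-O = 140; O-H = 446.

Bonds broken (reactants):
  C-C: 1 × 343 = 343
  C-H: 3 × 421 = 1263
  C-O: 1 × 354 = 354
  C=O: 1 × 787 = 787
  O-H: 1 × 446 = 446
  O=O: 2 × 479 = 958
  Σ(broken) = 4151 kJ
Bonds formed (products):
  C=O: 4 × 787 = 3148
  O-H: 4 × 446 = 1784
  Σ(formed) = 4932 kJ
ΔH = Σ(broken) − Σ(formed) = 4151 − 4932 = −781 kJ

ΔH ≈ −781 kJ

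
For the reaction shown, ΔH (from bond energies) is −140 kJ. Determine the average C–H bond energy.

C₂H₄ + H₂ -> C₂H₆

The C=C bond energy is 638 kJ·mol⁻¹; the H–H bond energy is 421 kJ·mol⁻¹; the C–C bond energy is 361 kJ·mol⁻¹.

D(C–H) ≈ 419 kJ/mol

Let D be the C–H bond energy.
Σ(broken) = 4×D + 1×638 + 1×421 = 1059 + 4D
Σ(formed) = 1×361 + 6×D = 361 + 6D
ΔH = Σ(broken) − Σ(formed) = (1059 + 4D) − (361 + 6D) = +698 − 2D
Setting this equal to −140 kJ gives 2D = 838, so D = 419 kJ/mol.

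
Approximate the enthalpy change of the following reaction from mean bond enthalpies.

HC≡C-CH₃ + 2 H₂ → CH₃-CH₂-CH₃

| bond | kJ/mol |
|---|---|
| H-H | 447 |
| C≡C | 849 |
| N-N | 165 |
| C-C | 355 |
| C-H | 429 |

Bonds broken (reactants):
  C≡C: 1 × 849 = 849
  C-C: 1 × 355 = 355
  C-H: 4 × 429 = 1716
  H-H: 2 × 447 = 894
  Σ(broken) = 3814 kJ
Bonds formed (products):
  C-C: 2 × 355 = 710
  C-H: 8 × 429 = 3432
  Σ(formed) = 4142 kJ
ΔH = Σ(broken) − Σ(formed) = 3814 − 4142 = −328 kJ

ΔH ≈ −328 kJ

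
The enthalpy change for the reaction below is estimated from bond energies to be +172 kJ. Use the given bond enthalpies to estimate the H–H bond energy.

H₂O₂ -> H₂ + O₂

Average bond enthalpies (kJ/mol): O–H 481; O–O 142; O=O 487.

Let D be the H–H bond energy.
Σ(broken) = 2×481 + 1×142 = 1104
Σ(formed) = 1×D + 1×487 = 487 + D
ΔH = Σ(broken) − Σ(formed) = (1104) − (487 + D) = +617 − D
Setting this equal to +172 kJ gives D = 445 kJ/mol.

D(H–H) ≈ 445 kJ/mol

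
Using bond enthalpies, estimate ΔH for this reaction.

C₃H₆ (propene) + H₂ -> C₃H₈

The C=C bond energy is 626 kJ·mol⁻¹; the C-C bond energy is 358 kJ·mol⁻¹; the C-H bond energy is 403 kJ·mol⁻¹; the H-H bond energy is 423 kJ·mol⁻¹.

Bonds broken (reactants):
  C-C: 1 × 358 = 358
  C-H: 6 × 403 = 2418
  C=C: 1 × 626 = 626
  H-H: 1 × 423 = 423
  Σ(broken) = 3825 kJ
Bonds formed (products):
  C-C: 2 × 358 = 716
  C-H: 8 × 403 = 3224
  Σ(formed) = 3940 kJ
ΔH = Σ(broken) − Σ(formed) = 3825 − 3940 = −115 kJ

ΔH ≈ −115 kJ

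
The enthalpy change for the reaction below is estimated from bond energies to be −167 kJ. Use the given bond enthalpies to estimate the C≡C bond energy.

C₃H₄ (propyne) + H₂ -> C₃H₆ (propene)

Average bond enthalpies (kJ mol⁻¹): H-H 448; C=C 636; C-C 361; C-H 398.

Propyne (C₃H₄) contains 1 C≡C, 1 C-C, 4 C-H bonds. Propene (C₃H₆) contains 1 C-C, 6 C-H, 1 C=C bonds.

D(C≡C) ≈ 817 kJ/mol

Let D be the C≡C bond energy.
Σ(broken) = 1×D + 1×361 + 4×398 + 1×448 = 2401 + D
Σ(formed) = 1×361 + 6×398 + 1×636 = 3385
ΔH = Σ(broken) − Σ(formed) = (2401 + D) − (3385) = −984 + D
Setting this equal to −167 kJ gives D = 817 kJ/mol.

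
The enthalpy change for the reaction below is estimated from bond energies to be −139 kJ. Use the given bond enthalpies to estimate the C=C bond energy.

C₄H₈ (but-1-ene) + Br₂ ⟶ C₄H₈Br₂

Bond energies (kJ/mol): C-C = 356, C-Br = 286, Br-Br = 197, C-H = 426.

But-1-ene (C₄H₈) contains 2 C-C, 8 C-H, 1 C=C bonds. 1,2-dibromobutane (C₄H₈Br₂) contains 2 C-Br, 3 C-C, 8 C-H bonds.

D(C=C) ≈ 592 kJ/mol

Let D be the C=C bond energy.
Σ(broken) = 1×197 + 2×356 + 8×426 + 1×D = 4317 + D
Σ(formed) = 2×286 + 3×356 + 8×426 = 5048
ΔH = Σ(broken) − Σ(formed) = (4317 + D) − (5048) = −731 + D
Setting this equal to −139 kJ gives D = 592 kJ/mol.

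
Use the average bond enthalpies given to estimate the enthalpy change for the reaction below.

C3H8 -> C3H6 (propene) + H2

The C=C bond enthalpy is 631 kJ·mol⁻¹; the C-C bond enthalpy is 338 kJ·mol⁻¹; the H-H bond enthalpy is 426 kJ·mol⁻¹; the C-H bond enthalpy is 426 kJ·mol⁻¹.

ΔH ≈ +133 kJ

Bonds broken (reactants):
  C-C: 2 × 338 = 676
  C-H: 8 × 426 = 3408
  Σ(broken) = 4084 kJ
Bonds formed (products):
  C-C: 1 × 338 = 338
  C-H: 6 × 426 = 2556
  C=C: 1 × 631 = 631
  H-H: 1 × 426 = 426
  Σ(formed) = 3951 kJ
ΔH = Σ(broken) − Σ(formed) = 4084 − 3951 = +133 kJ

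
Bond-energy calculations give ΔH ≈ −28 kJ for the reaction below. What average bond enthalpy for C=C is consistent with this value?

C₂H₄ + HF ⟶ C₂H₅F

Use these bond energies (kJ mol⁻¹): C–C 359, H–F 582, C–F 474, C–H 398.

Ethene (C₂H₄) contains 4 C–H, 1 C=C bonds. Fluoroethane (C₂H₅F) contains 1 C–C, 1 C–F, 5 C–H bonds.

D(C=C) ≈ 621 kJ/mol

Let D be the C=C bond energy.
Σ(broken) = 4×398 + 1×D + 1×582 = 2174 + D
Σ(formed) = 1×359 + 1×474 + 5×398 = 2823
ΔH = Σ(broken) − Σ(formed) = (2174 + D) − (2823) = −649 + D
Setting this equal to −28 kJ gives D = 621 kJ/mol.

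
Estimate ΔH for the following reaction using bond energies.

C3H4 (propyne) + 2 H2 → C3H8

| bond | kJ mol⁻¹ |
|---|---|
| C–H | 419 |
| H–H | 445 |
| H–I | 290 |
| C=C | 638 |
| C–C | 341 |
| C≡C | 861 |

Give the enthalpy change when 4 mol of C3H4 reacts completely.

ΔH = −1064 kJ

Bonds broken (reactants):
  C≡C: 1 × 861 = 861
  C–C: 1 × 341 = 341
  C–H: 4 × 419 = 1676
  H–H: 2 × 445 = 890
  Σ(broken) = 3768 kJ
Bonds formed (products):
  C–C: 2 × 341 = 682
  C–H: 8 × 419 = 3352
  Σ(formed) = 4034 kJ
ΔH = Σ(broken) − Σ(formed) = 3768 − 4034 = −266 kJ
For 4× the reaction as written: 4 × (−266) = −1064 kJ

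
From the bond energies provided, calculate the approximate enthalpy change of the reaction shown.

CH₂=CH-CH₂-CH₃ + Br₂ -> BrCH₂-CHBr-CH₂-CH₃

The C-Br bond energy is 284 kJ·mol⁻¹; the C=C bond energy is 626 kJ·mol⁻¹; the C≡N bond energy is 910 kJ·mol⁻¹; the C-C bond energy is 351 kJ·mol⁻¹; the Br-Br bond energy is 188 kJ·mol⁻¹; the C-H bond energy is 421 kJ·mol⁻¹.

Bonds broken (reactants):
  Br-Br: 1 × 188 = 188
  C-C: 2 × 351 = 702
  C-H: 8 × 421 = 3368
  C=C: 1 × 626 = 626
  Σ(broken) = 4884 kJ
Bonds formed (products):
  C-Br: 2 × 284 = 568
  C-C: 3 × 351 = 1053
  C-H: 8 × 421 = 3368
  Σ(formed) = 4989 kJ
ΔH = Σ(broken) − Σ(formed) = 4884 − 4989 = −105 kJ

ΔH ≈ −105 kJ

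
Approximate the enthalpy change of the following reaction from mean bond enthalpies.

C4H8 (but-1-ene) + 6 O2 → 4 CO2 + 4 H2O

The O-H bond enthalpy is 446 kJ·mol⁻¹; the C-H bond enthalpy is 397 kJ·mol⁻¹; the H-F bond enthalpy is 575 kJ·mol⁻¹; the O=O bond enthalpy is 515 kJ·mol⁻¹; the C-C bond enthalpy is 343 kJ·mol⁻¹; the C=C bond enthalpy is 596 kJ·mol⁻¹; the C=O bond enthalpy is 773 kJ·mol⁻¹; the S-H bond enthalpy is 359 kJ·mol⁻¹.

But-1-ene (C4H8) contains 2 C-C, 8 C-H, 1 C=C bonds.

Bonds broken (reactants):
  C-C: 2 × 343 = 686
  C-H: 8 × 397 = 3176
  C=C: 1 × 596 = 596
  O=O: 6 × 515 = 3090
  Σ(broken) = 7548 kJ
Bonds formed (products):
  C=O: 8 × 773 = 6184
  O-H: 8 × 446 = 3568
  Σ(formed) = 9752 kJ
ΔH = Σ(broken) − Σ(formed) = 7548 − 9752 = −2204 kJ

ΔH ≈ −2204 kJ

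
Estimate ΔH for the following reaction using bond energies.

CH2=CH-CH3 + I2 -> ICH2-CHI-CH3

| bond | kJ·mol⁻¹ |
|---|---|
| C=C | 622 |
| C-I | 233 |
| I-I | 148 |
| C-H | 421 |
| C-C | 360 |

ΔH ≈ −56 kJ

Bonds broken (reactants):
  C-C: 1 × 360 = 360
  C-H: 6 × 421 = 2526
  C=C: 1 × 622 = 622
  I-I: 1 × 148 = 148
  Σ(broken) = 3656 kJ
Bonds formed (products):
  C-C: 2 × 360 = 720
  C-H: 6 × 421 = 2526
  C-I: 2 × 233 = 466
  Σ(formed) = 3712 kJ
ΔH = Σ(broken) − Σ(formed) = 3656 − 3712 = −56 kJ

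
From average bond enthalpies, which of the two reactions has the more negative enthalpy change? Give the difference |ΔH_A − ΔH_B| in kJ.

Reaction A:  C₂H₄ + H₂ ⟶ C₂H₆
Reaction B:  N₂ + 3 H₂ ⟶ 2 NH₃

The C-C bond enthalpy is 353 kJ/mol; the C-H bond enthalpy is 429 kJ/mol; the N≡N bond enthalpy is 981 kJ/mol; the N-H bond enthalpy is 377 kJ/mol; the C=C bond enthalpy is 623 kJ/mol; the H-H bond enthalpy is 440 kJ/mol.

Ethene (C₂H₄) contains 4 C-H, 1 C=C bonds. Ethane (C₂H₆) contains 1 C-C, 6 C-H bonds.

Reaction A, by 187 kJ

Reaction A:
  Bonds broken (reactants):
    C-H: 4 × 429 = 1716
    C=C: 1 × 623 = 623
    H-H: 1 × 440 = 440
    Σ(broken) = 2779 kJ
  Bonds formed (products):
    C-C: 1 × 353 = 353
    C-H: 6 × 429 = 2574
    Σ(formed) = 2927 kJ
  ΔH_A = 2779 − 2927 = −148 kJ
Reaction B:
  Bonds broken (reactants):
    H-H: 3 × 440 = 1320
    N≡N: 1 × 981 = 981
    Σ(broken) = 2301 kJ
  Bonds formed (products):
    N-H: 6 × 377 = 2262
    Σ(formed) = 2262 kJ
  ΔH_B = 2301 − 2262 = +39 kJ
ΔH_A − ΔH_B = −187 kJ, so reaction A has the more negative ΔH; |ΔH_A − ΔH_B| = 187 kJ.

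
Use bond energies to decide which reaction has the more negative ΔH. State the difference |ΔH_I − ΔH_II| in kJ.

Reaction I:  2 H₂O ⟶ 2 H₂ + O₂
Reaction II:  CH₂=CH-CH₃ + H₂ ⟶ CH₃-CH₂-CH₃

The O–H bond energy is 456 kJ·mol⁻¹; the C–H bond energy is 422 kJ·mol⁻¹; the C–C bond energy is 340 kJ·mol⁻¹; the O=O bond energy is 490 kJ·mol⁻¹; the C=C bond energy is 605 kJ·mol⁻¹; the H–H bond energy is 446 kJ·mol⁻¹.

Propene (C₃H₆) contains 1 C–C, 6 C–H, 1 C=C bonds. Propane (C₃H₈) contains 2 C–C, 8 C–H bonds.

Reaction II, by 575 kJ

Reaction I:
  Bonds broken (reactants):
    O–H: 4 × 456 = 1824
    Σ(broken) = 1824 kJ
  Bonds formed (products):
    H–H: 2 × 446 = 892
    O=O: 1 × 490 = 490
    Σ(formed) = 1382 kJ
  ΔH_I = 1824 − 1382 = +442 kJ
Reaction II:
  Bonds broken (reactants):
    C–C: 1 × 340 = 340
    C–H: 6 × 422 = 2532
    C=C: 1 × 605 = 605
    H–H: 1 × 446 = 446
    Σ(broken) = 3923 kJ
  Bonds formed (products):
    C–C: 2 × 340 = 680
    C–H: 8 × 422 = 3376
    Σ(formed) = 4056 kJ
  ΔH_II = 3923 − 4056 = −133 kJ
ΔH_I − ΔH_II = +575 kJ, so reaction II has the more negative ΔH; |ΔH_I − ΔH_II| = 575 kJ.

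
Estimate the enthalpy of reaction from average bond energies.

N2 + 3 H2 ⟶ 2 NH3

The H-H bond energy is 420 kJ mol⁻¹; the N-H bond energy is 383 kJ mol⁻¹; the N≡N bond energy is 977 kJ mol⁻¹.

ΔH ≈ −61 kJ

Bonds broken (reactants):
  H-H: 3 × 420 = 1260
  N≡N: 1 × 977 = 977
  Σ(broken) = 2237 kJ
Bonds formed (products):
  N-H: 6 × 383 = 2298
  Σ(formed) = 2298 kJ
ΔH = Σ(broken) − Σ(formed) = 2237 − 2298 = −61 kJ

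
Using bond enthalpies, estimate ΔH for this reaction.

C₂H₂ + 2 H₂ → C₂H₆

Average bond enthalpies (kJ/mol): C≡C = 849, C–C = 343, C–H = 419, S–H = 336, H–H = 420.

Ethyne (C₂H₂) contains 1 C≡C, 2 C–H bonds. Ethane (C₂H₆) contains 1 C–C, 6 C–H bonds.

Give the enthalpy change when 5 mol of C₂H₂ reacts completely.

ΔH = −1650 kJ

Bonds broken (reactants):
  C≡C: 1 × 849 = 849
  C–H: 2 × 419 = 838
  H–H: 2 × 420 = 840
  Σ(broken) = 2527 kJ
Bonds formed (products):
  C–C: 1 × 343 = 343
  C–H: 6 × 419 = 2514
  Σ(formed) = 2857 kJ
ΔH = Σ(broken) − Σ(formed) = 2527 − 2857 = −330 kJ
For 5× the reaction as written: 5 × (−330) = −1650 kJ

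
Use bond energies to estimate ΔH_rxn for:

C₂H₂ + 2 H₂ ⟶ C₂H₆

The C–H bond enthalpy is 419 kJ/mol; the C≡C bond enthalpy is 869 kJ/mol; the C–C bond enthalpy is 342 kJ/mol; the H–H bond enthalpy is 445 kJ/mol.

ΔH ≈ −259 kJ

Bonds broken (reactants):
  C≡C: 1 × 869 = 869
  C–H: 2 × 419 = 838
  H–H: 2 × 445 = 890
  Σ(broken) = 2597 kJ
Bonds formed (products):
  C–C: 1 × 342 = 342
  C–H: 6 × 419 = 2514
  Σ(formed) = 2856 kJ
ΔH = Σ(broken) − Σ(formed) = 2597 − 2856 = −259 kJ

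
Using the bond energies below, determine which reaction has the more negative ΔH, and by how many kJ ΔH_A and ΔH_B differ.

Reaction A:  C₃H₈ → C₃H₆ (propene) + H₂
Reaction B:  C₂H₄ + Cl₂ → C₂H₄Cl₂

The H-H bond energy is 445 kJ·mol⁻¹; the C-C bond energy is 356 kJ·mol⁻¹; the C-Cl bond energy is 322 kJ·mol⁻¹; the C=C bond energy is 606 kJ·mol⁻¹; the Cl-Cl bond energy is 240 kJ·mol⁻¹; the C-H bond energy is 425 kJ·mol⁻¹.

Reaction A:
  Bonds broken (reactants):
    C-C: 2 × 356 = 712
    C-H: 8 × 425 = 3400
    Σ(broken) = 4112 kJ
  Bonds formed (products):
    C-C: 1 × 356 = 356
    C-H: 6 × 425 = 2550
    C=C: 1 × 606 = 606
    H-H: 1 × 445 = 445
    Σ(formed) = 3957 kJ
  ΔH_A = 4112 − 3957 = +155 kJ
Reaction B:
  Bonds broken (reactants):
    C-H: 4 × 425 = 1700
    C=C: 1 × 606 = 606
    Cl-Cl: 1 × 240 = 240
    Σ(broken) = 2546 kJ
  Bonds formed (products):
    C-C: 1 × 356 = 356
    C-Cl: 2 × 322 = 644
    C-H: 4 × 425 = 1700
    Σ(formed) = 2700 kJ
  ΔH_B = 2546 − 2700 = −154 kJ
ΔH_A − ΔH_B = +309 kJ, so reaction B has the more negative ΔH; |ΔH_A − ΔH_B| = 309 kJ.

Reaction B, by 309 kJ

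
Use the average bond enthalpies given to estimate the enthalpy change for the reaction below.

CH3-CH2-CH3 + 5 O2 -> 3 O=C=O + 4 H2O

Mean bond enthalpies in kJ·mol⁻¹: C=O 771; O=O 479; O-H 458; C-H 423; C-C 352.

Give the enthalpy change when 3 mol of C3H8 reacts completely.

Bonds broken (reactants):
  C-C: 2 × 352 = 704
  C-H: 8 × 423 = 3384
  O=O: 5 × 479 = 2395
  Σ(broken) = 6483 kJ
Bonds formed (products):
  C=O: 6 × 771 = 4626
  O-H: 8 × 458 = 3664
  Σ(formed) = 8290 kJ
ΔH = Σ(broken) − Σ(formed) = 6483 − 8290 = −1807 kJ
For 3× the reaction as written: 3 × (−1807) = −5421 kJ

ΔH = −5421 kJ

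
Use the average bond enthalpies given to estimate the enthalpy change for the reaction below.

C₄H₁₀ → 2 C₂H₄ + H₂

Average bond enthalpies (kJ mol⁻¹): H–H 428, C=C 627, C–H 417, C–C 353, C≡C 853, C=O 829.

ΔH ≈ +211 kJ

Bonds broken (reactants):
  C–C: 3 × 353 = 1059
  C–H: 10 × 417 = 4170
  Σ(broken) = 5229 kJ
Bonds formed (products):
  C–H: 8 × 417 = 3336
  C=C: 2 × 627 = 1254
  H–H: 1 × 428 = 428
  Σ(formed) = 5018 kJ
ΔH = Σ(broken) − Σ(formed) = 5229 − 5018 = +211 kJ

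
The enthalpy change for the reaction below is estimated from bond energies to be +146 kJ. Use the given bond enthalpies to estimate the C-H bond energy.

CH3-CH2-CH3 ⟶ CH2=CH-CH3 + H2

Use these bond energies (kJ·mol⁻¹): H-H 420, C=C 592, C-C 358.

D(C-H) ≈ 400 kJ/mol

Let D be the C-H bond energy.
Σ(broken) = 2×358 + 8×D = 716 + 8D
Σ(formed) = 1×358 + 6×D + 1×592 + 1×420 = 1370 + 6D
ΔH = Σ(broken) − Σ(formed) = (716 + 8D) − (1370 + 6D) = −654 + 2D
Setting this equal to +146 kJ gives 2D = 800, so D = 400 kJ/mol.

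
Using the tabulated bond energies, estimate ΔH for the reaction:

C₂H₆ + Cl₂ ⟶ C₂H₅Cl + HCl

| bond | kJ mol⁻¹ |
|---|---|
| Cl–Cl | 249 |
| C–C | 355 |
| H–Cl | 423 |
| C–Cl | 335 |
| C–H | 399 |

ΔH ≈ −110 kJ

Bonds broken (reactants):
  C–C: 1 × 355 = 355
  C–H: 6 × 399 = 2394
  Cl–Cl: 1 × 249 = 249
  Σ(broken) = 2998 kJ
Bonds formed (products):
  C–C: 1 × 355 = 355
  C–Cl: 1 × 335 = 335
  C–H: 5 × 399 = 1995
  H–Cl: 1 × 423 = 423
  Σ(formed) = 3108 kJ
ΔH = Σ(broken) − Σ(formed) = 2998 − 3108 = −110 kJ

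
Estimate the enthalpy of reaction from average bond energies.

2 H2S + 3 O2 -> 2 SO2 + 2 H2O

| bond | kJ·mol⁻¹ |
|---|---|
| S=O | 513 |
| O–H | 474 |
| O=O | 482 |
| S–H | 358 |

Bonds broken (reactants):
  O=O: 3 × 482 = 1446
  S–H: 4 × 358 = 1432
  Σ(broken) = 2878 kJ
Bonds formed (products):
  O–H: 4 × 474 = 1896
  S=O: 4 × 513 = 2052
  Σ(formed) = 3948 kJ
ΔH = Σ(broken) − Σ(formed) = 2878 − 3948 = −1070 kJ

ΔH ≈ −1070 kJ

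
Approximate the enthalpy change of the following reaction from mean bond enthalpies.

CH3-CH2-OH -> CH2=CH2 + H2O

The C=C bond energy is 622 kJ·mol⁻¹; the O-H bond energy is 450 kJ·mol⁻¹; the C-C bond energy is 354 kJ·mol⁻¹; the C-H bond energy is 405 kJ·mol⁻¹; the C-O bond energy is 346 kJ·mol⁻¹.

ΔH ≈ +33 kJ

Bonds broken (reactants):
  C-C: 1 × 354 = 354
  C-H: 5 × 405 = 2025
  C-O: 1 × 346 = 346
  O-H: 1 × 450 = 450
  Σ(broken) = 3175 kJ
Bonds formed (products):
  C-H: 4 × 405 = 1620
  C=C: 1 × 622 = 622
  O-H: 2 × 450 = 900
  Σ(formed) = 3142 kJ
ΔH = Σ(broken) − Σ(formed) = 3175 − 3142 = +33 kJ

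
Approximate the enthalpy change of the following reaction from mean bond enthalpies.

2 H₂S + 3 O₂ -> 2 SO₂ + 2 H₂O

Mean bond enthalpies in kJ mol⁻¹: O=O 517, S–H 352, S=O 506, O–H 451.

Bonds broken (reactants):
  O=O: 3 × 517 = 1551
  S–H: 4 × 352 = 1408
  Σ(broken) = 2959 kJ
Bonds formed (products):
  O–H: 4 × 451 = 1804
  S=O: 4 × 506 = 2024
  Σ(formed) = 3828 kJ
ΔH = Σ(broken) − Σ(formed) = 2959 − 3828 = −869 kJ

ΔH ≈ −869 kJ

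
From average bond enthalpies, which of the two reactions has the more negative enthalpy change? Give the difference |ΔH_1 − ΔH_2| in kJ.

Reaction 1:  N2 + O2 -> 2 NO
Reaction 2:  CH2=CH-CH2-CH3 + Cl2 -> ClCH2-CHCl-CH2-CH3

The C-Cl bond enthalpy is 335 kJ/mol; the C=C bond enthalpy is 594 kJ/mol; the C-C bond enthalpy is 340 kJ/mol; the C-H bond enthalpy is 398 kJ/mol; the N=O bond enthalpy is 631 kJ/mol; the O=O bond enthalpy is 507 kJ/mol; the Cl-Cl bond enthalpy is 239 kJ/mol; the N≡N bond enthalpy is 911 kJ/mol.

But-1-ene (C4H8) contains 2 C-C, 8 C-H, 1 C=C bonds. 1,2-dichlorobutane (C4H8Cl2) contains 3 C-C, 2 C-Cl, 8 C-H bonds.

Reaction 1:
  Bonds broken (reactants):
    N≡N: 1 × 911 = 911
    O=O: 1 × 507 = 507
    Σ(broken) = 1418 kJ
  Bonds formed (products):
    N=O: 2 × 631 = 1262
    Σ(formed) = 1262 kJ
  ΔH_1 = 1418 − 1262 = +156 kJ
Reaction 2:
  Bonds broken (reactants):
    C-C: 2 × 340 = 680
    C-H: 8 × 398 = 3184
    C=C: 1 × 594 = 594
    Cl-Cl: 1 × 239 = 239
    Σ(broken) = 4697 kJ
  Bonds formed (products):
    C-C: 3 × 340 = 1020
    C-Cl: 2 × 335 = 670
    C-H: 8 × 398 = 3184
    Σ(formed) = 4874 kJ
  ΔH_2 = 4697 − 4874 = −177 kJ
ΔH_1 − ΔH_2 = +333 kJ, so reaction 2 has the more negative ΔH; |ΔH_1 − ΔH_2| = 333 kJ.

Reaction 2, by 333 kJ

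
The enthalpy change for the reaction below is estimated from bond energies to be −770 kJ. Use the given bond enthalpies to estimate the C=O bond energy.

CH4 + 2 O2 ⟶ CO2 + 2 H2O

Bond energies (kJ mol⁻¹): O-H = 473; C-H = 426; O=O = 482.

Let D be the C=O bond energy.
Σ(broken) = 4×426 + 2×482 = 2668
Σ(formed) = 2×D + 4×473 = 1892 + 2D
ΔH = Σ(broken) − Σ(formed) = (2668) − (1892 + 2D) = +776 − 2D
Setting this equal to −770 kJ gives 2D = 1546, so D = 773 kJ/mol.

D(C=O) ≈ 773 kJ/mol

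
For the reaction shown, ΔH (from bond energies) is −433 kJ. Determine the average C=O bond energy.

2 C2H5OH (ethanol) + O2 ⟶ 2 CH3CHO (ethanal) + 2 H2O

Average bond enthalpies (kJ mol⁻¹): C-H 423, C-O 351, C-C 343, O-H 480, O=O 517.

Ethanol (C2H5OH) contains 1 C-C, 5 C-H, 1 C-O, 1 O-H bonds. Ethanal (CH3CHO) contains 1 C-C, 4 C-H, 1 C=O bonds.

Let D be the C=O bond energy.
Σ(broken) = 2×343 + 10×423 + 2×351 + 2×480 + 1×517 = 7095
Σ(formed) = 2×343 + 8×423 + 2×D + 4×480 = 5990 + 2D
ΔH = Σ(broken) − Σ(formed) = (7095) − (5990 + 2D) = +1105 − 2D
Setting this equal to −433 kJ gives 2D = 1538, so D = 769 kJ/mol.

D(C=O) ≈ 769 kJ/mol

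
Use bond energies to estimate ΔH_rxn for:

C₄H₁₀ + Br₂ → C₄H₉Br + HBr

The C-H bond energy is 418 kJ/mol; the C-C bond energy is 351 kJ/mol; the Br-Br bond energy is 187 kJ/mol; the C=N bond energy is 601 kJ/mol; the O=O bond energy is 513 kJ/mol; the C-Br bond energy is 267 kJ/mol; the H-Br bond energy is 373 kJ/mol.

Bonds broken (reactants):
  Br-Br: 1 × 187 = 187
  C-C: 3 × 351 = 1053
  C-H: 10 × 418 = 4180
  Σ(broken) = 5420 kJ
Bonds formed (products):
  C-Br: 1 × 267 = 267
  C-C: 3 × 351 = 1053
  C-H: 9 × 418 = 3762
  H-Br: 1 × 373 = 373
  Σ(formed) = 5455 kJ
ΔH = Σ(broken) − Σ(formed) = 5420 − 5455 = −35 kJ

ΔH ≈ −35 kJ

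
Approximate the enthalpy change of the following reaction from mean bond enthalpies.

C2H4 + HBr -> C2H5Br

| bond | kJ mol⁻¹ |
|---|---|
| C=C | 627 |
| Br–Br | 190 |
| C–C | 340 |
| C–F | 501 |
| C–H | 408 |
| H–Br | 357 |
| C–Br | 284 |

ΔH ≈ −48 kJ

Bonds broken (reactants):
  C–H: 4 × 408 = 1632
  C=C: 1 × 627 = 627
  H–Br: 1 × 357 = 357
  Σ(broken) = 2616 kJ
Bonds formed (products):
  C–Br: 1 × 284 = 284
  C–C: 1 × 340 = 340
  C–H: 5 × 408 = 2040
  Σ(formed) = 2664 kJ
ΔH = Σ(broken) − Σ(formed) = 2616 − 2664 = −48 kJ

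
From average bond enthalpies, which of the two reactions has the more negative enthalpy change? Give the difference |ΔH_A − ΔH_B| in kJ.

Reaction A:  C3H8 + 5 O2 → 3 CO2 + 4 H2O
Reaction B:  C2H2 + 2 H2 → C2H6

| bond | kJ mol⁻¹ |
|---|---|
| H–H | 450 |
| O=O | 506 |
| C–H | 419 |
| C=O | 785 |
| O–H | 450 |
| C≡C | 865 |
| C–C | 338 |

Reaction A:
  Bonds broken (reactants):
    C–C: 2 × 338 = 676
    C–H: 8 × 419 = 3352
    O=O: 5 × 506 = 2530
    Σ(broken) = 6558 kJ
  Bonds formed (products):
    C=O: 6 × 785 = 4710
    O–H: 8 × 450 = 3600
    Σ(formed) = 8310 kJ
  ΔH_A = 6558 − 8310 = −1752 kJ
Reaction B:
  Bonds broken (reactants):
    C≡C: 1 × 865 = 865
    C–H: 2 × 419 = 838
    H–H: 2 × 450 = 900
    Σ(broken) = 2603 kJ
  Bonds formed (products):
    C–C: 1 × 338 = 338
    C–H: 6 × 419 = 2514
    Σ(formed) = 2852 kJ
  ΔH_B = 2603 − 2852 = −249 kJ
ΔH_A − ΔH_B = −1503 kJ, so reaction A has the more negative ΔH; |ΔH_A − ΔH_B| = 1503 kJ.

Reaction A, by 1503 kJ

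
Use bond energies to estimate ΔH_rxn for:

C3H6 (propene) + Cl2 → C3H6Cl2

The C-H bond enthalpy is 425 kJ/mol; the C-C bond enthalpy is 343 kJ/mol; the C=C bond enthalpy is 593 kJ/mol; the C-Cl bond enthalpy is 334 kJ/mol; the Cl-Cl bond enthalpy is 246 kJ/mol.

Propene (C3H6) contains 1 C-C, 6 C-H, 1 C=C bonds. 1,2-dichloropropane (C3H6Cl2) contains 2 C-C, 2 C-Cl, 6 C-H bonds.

ΔH ≈ −172 kJ

Bonds broken (reactants):
  C-C: 1 × 343 = 343
  C-H: 6 × 425 = 2550
  C=C: 1 × 593 = 593
  Cl-Cl: 1 × 246 = 246
  Σ(broken) = 3732 kJ
Bonds formed (products):
  C-C: 2 × 343 = 686
  C-Cl: 2 × 334 = 668
  C-H: 6 × 425 = 2550
  Σ(formed) = 3904 kJ
ΔH = Σ(broken) − Σ(formed) = 3732 − 3904 = −172 kJ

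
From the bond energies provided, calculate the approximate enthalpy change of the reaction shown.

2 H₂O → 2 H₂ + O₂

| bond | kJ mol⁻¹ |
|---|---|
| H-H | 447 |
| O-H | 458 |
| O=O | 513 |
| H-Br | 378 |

Bonds broken (reactants):
  O-H: 4 × 458 = 1832
  Σ(broken) = 1832 kJ
Bonds formed (products):
  H-H: 2 × 447 = 894
  O=O: 1 × 513 = 513
  Σ(formed) = 1407 kJ
ΔH = Σ(broken) − Σ(formed) = 1832 − 1407 = +425 kJ

ΔH ≈ +425 kJ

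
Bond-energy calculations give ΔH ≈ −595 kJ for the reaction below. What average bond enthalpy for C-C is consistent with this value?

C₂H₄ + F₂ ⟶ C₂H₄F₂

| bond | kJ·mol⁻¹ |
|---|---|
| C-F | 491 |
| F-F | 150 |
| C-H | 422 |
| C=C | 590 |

Let D be the C-C bond energy.
Σ(broken) = 4×422 + 1×590 + 1×150 = 2428
Σ(formed) = 1×D + 2×491 + 4×422 = 2670 + D
ΔH = Σ(broken) − Σ(formed) = (2428) − (2670 + D) = −242 − D
Setting this equal to −595 kJ gives D = 353 kJ/mol.

D(C-C) ≈ 353 kJ/mol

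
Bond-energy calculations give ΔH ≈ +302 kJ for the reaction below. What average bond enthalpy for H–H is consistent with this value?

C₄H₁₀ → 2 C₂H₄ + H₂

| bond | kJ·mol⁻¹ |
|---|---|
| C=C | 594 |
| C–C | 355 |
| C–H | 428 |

Let D be the H–H bond energy.
Σ(broken) = 3×355 + 10×428 = 5345
Σ(formed) = 8×428 + 2×594 + 1×D = 4612 + D
ΔH = Σ(broken) − Σ(formed) = (5345) − (4612 + D) = +733 − D
Setting this equal to +302 kJ gives D = 431 kJ/mol.

D(H–H) ≈ 431 kJ/mol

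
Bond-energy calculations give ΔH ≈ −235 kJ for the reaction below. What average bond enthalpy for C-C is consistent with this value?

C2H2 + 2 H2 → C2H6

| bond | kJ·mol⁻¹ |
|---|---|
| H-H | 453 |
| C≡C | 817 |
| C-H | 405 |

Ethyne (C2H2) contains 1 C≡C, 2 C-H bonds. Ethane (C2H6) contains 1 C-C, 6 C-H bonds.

D(C-C) ≈ 338 kJ/mol

Let D be the C-C bond energy.
Σ(broken) = 1×817 + 2×405 + 2×453 = 2533
Σ(formed) = 1×D + 6×405 = 2430 + D
ΔH = Σ(broken) − Σ(formed) = (2533) − (2430 + D) = +103 − D
Setting this equal to −235 kJ gives D = 338 kJ/mol.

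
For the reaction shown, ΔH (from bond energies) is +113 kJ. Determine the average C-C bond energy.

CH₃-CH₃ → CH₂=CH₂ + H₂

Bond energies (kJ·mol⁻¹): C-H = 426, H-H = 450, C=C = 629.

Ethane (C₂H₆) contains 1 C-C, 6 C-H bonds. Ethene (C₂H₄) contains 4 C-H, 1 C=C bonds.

D(C-C) ≈ 340 kJ/mol

Let D be the C-C bond energy.
Σ(broken) = 1×D + 6×426 = 2556 + D
Σ(formed) = 4×426 + 1×629 + 1×450 = 2783
ΔH = Σ(broken) − Σ(formed) = (2556 + D) − (2783) = −227 + D
Setting this equal to +113 kJ gives D = 340 kJ/mol.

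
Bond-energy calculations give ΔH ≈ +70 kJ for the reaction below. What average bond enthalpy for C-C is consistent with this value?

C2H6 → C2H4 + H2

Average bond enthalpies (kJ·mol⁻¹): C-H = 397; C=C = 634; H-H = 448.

D(C-C) ≈ 358 kJ/mol

Let D be the C-C bond energy.
Σ(broken) = 1×D + 6×397 = 2382 + D
Σ(formed) = 4×397 + 1×634 + 1×448 = 2670
ΔH = Σ(broken) − Σ(formed) = (2382 + D) − (2670) = −288 + D
Setting this equal to +70 kJ gives D = 358 kJ/mol.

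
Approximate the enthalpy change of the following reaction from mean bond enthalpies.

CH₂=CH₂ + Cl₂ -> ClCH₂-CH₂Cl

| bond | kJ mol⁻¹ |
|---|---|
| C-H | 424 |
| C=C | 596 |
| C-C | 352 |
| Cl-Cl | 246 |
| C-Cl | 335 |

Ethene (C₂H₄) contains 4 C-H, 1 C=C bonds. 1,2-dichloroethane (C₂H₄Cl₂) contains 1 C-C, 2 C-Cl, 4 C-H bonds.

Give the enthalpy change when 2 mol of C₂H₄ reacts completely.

Bonds broken (reactants):
  C-H: 4 × 424 = 1696
  C=C: 1 × 596 = 596
  Cl-Cl: 1 × 246 = 246
  Σ(broken) = 2538 kJ
Bonds formed (products):
  C-C: 1 × 352 = 352
  C-Cl: 2 × 335 = 670
  C-H: 4 × 424 = 1696
  Σ(formed) = 2718 kJ
ΔH = Σ(broken) − Σ(formed) = 2538 − 2718 = −180 kJ
For 2× the reaction as written: 2 × (−180) = −360 kJ

ΔH = −360 kJ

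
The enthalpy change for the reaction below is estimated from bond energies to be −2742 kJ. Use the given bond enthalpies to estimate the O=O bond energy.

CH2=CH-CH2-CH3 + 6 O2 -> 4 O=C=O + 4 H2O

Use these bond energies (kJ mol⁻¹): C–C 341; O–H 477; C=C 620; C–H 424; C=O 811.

D(O=O) ≈ 478 kJ/mol

Let D be the O=O bond energy.
Σ(broken) = 2×341 + 8×424 + 1×620 + 6×D = 4694 + 6D
Σ(formed) = 8×811 + 8×477 = 10304
ΔH = Σ(broken) − Σ(formed) = (4694 + 6D) − (10304) = −5610 + 6D
Setting this equal to −2742 kJ gives 6D = 2868, so D = 478 kJ/mol.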